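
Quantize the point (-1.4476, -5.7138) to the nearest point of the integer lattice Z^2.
(-1, -6)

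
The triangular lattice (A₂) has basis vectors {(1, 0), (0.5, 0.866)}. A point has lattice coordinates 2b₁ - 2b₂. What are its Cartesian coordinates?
(1, -1.732)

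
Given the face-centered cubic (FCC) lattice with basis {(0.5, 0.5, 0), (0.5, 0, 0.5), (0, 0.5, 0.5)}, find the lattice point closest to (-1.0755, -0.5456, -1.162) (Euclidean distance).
(-1, -0.5, -1.5)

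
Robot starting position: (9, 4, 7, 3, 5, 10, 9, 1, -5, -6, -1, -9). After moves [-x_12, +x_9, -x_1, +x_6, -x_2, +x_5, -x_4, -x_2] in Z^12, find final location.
(8, 2, 7, 2, 6, 11, 9, 1, -4, -6, -1, -10)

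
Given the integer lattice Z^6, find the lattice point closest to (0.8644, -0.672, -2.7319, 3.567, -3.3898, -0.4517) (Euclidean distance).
(1, -1, -3, 4, -3, 0)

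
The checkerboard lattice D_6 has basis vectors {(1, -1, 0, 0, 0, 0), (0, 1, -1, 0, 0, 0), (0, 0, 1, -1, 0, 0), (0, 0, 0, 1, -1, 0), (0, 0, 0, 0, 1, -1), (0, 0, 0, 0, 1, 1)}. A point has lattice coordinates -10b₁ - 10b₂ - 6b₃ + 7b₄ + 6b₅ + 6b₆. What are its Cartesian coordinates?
(-10, 0, 4, 13, 5, 0)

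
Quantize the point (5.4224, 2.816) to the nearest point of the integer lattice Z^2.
(5, 3)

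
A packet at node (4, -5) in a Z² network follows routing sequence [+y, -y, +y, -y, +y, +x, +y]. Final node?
(5, -3)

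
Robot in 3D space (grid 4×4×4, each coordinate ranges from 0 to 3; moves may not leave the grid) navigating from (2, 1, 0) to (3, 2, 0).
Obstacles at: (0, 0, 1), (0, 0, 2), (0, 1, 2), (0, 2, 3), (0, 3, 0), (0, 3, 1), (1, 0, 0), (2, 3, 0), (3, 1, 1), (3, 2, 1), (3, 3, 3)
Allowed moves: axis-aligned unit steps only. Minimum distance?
2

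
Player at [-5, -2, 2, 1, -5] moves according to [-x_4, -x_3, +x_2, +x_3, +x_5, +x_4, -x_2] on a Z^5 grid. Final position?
(-5, -2, 2, 1, -4)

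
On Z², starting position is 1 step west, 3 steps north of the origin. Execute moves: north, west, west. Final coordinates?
(-3, 4)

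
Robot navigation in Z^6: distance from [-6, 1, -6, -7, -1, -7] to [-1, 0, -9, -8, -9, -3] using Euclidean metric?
10.7703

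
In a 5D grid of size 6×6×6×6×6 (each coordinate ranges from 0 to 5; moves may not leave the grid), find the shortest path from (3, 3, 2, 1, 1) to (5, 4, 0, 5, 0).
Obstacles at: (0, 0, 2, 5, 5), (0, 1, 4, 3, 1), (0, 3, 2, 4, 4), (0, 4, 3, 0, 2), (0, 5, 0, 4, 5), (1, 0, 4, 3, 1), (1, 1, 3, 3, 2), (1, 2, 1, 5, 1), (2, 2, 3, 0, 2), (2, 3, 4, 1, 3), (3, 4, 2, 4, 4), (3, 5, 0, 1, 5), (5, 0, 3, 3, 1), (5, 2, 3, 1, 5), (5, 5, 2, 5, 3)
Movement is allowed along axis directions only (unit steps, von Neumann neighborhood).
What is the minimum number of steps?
10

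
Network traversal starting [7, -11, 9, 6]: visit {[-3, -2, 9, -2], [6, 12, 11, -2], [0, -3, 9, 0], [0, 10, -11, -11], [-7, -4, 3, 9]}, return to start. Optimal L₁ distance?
176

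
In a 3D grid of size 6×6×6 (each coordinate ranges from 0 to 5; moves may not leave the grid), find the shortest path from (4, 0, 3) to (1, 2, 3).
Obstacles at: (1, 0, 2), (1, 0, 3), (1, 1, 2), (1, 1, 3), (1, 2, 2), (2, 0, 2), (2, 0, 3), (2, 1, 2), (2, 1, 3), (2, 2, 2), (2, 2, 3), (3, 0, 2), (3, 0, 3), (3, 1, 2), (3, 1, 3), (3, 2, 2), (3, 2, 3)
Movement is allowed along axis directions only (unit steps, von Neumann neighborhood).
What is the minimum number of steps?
7
(one shortest path: (4, 0, 3) → (4, 1, 3) → (4, 2, 3) → (4, 3, 3) → (3, 3, 3) → (2, 3, 3) → (1, 3, 3) → (1, 2, 3))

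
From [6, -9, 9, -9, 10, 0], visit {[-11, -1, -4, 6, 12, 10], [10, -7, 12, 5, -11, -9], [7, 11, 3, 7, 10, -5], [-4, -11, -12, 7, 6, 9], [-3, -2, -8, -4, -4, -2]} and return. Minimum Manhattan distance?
296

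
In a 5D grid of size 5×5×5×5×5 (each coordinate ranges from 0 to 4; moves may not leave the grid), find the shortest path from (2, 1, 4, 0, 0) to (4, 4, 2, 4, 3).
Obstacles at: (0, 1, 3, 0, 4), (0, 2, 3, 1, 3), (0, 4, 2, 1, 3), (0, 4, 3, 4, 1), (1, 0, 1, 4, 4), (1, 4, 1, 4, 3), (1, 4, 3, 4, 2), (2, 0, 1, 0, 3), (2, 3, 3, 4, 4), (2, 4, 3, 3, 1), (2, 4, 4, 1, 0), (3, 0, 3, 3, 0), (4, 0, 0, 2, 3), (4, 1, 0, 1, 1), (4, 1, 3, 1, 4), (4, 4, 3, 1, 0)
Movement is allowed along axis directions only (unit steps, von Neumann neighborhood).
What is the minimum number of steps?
14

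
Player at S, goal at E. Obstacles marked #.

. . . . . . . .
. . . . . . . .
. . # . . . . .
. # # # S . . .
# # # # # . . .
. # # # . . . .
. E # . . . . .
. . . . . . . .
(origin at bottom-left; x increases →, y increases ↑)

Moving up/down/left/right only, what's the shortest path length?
10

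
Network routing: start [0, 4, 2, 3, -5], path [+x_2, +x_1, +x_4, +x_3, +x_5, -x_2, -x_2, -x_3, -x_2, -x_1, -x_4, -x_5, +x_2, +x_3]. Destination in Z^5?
(0, 3, 3, 3, -5)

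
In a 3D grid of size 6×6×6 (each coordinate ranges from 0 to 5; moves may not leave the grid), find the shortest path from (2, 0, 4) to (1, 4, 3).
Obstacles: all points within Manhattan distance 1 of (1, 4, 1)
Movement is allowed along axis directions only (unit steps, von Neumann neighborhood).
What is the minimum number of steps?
6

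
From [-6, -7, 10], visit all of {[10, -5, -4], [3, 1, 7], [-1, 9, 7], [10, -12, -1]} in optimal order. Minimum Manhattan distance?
70
(one optimal route: (-6, -7, 10) → (-1, 9, 7) → (3, 1, 7) → (10, -5, -4) → (10, -12, -1))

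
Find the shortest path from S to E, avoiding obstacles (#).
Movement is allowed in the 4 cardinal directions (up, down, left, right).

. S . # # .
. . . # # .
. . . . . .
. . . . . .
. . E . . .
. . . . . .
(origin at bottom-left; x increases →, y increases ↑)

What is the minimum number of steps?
5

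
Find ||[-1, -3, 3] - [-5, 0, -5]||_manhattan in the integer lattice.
15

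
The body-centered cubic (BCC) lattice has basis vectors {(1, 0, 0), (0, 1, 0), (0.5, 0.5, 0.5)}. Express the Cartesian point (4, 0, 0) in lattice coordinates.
4b₁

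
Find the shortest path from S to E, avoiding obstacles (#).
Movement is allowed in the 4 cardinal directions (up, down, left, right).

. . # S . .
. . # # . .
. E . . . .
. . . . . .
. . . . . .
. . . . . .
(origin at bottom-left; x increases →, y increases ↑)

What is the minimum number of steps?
6
(one shortest path: (3, 5) → (4, 5) → (4, 4) → (4, 3) → (3, 3) → (2, 3) → (1, 3))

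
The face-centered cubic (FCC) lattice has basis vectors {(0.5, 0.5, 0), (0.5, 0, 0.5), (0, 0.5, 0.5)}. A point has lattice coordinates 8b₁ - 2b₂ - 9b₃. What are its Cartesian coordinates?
(3, -0.5, -5.5)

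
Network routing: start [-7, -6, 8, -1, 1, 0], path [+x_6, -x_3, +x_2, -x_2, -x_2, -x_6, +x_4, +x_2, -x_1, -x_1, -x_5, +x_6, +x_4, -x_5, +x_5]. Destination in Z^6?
(-9, -6, 7, 1, 0, 1)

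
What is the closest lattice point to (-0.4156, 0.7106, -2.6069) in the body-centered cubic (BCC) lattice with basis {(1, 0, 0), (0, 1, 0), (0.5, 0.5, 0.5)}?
(-0.5, 0.5, -2.5)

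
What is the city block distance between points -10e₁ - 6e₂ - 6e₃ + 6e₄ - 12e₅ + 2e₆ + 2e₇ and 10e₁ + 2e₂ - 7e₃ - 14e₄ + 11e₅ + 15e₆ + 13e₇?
96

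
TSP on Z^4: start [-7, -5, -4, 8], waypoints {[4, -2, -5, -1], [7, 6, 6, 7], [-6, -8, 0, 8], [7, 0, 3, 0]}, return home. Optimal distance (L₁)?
96
(one optimal route: (-7, -5, -4, 8) → (4, -2, -5, -1) → (7, 0, 3, 0) → (7, 6, 6, 7) → (-6, -8, 0, 8) → (-7, -5, -4, 8))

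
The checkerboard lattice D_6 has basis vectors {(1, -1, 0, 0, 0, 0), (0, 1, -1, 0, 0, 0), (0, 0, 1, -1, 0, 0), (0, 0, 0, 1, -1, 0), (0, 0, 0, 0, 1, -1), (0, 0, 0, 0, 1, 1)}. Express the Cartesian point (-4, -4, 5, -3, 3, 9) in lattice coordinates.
-4b₁ - 8b₂ - 3b₃ - 6b₄ - 6b₅ + 3b₆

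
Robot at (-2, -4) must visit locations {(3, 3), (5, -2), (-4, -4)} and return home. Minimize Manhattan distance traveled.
32
(one optimal route: (-2, -4) → (3, 3) → (5, -2) → (-4, -4) → (-2, -4))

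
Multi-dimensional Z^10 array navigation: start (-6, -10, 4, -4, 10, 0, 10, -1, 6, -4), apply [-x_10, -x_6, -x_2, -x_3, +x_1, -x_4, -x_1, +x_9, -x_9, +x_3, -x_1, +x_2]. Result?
(-7, -10, 4, -5, 10, -1, 10, -1, 6, -5)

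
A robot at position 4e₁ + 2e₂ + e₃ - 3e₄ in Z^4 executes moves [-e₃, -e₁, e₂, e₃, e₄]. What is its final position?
(3, 3, 1, -2)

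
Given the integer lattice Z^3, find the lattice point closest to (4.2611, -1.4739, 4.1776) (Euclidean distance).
(4, -1, 4)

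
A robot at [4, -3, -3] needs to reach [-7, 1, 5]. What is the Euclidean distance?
14.1774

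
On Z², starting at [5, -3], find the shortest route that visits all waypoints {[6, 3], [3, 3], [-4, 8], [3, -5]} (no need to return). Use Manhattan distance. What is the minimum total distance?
30
(one optimal route: (5, -3) → (3, -5) → (6, 3) → (3, 3) → (-4, 8))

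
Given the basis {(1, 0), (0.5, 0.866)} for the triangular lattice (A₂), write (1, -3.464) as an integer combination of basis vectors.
3b₁ - 4b₂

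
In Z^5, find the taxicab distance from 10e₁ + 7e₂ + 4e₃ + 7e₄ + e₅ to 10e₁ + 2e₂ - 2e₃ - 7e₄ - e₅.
27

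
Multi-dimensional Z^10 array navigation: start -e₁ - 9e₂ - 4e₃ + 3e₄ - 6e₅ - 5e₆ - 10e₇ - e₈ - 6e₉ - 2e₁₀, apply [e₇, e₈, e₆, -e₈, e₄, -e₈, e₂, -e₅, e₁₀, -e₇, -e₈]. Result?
(-1, -8, -4, 4, -7, -4, -10, -3, -6, -1)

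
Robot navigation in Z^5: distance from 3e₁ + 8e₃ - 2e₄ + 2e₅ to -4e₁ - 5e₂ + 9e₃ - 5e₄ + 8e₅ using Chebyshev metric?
7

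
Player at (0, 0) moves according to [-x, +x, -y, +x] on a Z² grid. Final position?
(1, -1)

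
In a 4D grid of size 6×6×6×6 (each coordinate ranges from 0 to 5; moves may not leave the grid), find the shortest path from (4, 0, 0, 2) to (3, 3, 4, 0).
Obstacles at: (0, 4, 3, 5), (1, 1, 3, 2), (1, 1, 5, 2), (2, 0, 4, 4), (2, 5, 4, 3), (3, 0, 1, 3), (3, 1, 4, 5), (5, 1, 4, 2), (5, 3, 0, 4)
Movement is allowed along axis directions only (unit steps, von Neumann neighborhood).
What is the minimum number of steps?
10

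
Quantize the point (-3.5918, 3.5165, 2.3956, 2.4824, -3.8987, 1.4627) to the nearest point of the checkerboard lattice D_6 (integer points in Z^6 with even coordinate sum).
(-4, 3, 2, 2, -4, 1)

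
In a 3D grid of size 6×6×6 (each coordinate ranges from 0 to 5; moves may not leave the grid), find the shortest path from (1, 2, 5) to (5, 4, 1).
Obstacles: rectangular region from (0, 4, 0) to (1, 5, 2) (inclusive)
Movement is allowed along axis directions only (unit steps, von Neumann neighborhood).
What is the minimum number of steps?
10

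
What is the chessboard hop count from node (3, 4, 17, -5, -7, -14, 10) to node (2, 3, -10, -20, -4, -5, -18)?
28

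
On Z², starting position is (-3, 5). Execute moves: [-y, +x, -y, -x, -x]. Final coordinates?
(-4, 3)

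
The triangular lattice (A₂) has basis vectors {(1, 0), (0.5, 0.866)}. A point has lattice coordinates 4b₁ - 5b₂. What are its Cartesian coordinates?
(1.5, -4.33)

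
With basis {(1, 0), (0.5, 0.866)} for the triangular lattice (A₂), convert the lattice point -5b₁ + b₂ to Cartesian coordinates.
(-4.5, 0.866)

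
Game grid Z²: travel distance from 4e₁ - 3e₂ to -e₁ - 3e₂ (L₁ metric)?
5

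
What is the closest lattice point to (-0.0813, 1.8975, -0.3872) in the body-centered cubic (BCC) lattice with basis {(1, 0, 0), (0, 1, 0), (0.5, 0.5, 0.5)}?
(0, 2, 0)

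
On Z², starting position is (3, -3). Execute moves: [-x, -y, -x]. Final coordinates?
(1, -4)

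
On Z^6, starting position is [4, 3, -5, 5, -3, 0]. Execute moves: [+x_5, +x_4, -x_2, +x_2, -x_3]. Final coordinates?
(4, 3, -6, 6, -2, 0)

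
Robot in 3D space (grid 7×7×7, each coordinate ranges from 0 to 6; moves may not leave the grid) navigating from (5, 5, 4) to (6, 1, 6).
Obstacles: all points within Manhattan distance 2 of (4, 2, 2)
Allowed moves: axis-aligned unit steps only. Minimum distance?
7
(one shortest path: (5, 5, 4) → (6, 5, 4) → (6, 4, 4) → (6, 3, 4) → (6, 2, 4) → (6, 1, 4) → (6, 1, 5) → (6, 1, 6))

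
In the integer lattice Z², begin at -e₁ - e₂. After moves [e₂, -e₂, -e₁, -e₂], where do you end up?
(-2, -2)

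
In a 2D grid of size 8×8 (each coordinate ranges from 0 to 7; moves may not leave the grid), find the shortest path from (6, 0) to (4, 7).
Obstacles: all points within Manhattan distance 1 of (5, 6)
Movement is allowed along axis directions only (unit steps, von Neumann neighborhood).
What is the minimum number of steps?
11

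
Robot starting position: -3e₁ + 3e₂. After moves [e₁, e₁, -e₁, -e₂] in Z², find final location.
(-2, 2)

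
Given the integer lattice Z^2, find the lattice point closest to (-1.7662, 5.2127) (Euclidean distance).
(-2, 5)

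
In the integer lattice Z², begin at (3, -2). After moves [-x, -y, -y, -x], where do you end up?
(1, -4)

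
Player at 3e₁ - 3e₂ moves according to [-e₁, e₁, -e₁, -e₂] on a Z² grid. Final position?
(2, -4)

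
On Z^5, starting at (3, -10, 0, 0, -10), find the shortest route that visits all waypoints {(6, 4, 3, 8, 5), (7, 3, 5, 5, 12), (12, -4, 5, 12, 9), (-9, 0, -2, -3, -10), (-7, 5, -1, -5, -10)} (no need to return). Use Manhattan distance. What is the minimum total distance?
119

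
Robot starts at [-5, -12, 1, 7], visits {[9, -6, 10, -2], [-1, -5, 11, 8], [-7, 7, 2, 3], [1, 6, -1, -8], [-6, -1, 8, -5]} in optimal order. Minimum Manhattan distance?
115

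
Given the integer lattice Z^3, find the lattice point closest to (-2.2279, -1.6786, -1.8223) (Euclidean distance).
(-2, -2, -2)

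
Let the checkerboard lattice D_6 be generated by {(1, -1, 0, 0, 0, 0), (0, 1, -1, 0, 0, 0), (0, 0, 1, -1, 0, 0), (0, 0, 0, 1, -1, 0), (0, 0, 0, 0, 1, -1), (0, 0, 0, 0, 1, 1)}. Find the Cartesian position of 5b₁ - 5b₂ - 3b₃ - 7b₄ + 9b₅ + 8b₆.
(5, -10, 2, -4, 24, -1)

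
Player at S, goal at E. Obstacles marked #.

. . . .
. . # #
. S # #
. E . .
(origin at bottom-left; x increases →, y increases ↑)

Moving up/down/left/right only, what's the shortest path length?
1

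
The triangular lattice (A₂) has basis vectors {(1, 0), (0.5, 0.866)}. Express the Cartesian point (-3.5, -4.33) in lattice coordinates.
-b₁ - 5b₂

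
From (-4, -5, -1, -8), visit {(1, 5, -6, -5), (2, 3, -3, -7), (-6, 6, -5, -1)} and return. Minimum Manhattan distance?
62
(one optimal route: (-4, -5, -1, -8) → (2, 3, -3, -7) → (1, 5, -6, -5) → (-6, 6, -5, -1) → (-4, -5, -1, -8))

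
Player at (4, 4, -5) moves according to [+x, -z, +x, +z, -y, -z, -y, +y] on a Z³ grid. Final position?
(6, 3, -6)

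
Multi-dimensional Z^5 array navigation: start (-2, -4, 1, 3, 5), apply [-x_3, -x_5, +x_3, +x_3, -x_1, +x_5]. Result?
(-3, -4, 2, 3, 5)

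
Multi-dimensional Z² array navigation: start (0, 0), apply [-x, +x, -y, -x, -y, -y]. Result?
(-1, -3)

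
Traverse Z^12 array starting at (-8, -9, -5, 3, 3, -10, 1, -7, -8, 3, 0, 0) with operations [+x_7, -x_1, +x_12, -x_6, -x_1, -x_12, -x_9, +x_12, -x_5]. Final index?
(-10, -9, -5, 3, 2, -11, 2, -7, -9, 3, 0, 1)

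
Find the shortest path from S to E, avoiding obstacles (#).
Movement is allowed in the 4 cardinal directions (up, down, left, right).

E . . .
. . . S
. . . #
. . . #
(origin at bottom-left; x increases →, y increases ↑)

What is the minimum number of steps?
4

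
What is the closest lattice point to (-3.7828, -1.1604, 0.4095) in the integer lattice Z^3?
(-4, -1, 0)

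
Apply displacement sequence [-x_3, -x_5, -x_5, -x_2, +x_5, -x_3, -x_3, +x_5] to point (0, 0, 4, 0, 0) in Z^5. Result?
(0, -1, 1, 0, 0)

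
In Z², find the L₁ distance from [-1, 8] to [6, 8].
7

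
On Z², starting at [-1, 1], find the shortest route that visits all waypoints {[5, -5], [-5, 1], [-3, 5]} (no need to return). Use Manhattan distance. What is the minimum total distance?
28
(one optimal route: (-1, 1) → (-5, 1) → (-3, 5) → (5, -5))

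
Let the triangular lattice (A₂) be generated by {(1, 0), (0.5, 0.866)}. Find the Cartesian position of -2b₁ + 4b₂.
(0, 3.464)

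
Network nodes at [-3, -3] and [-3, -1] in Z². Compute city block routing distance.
2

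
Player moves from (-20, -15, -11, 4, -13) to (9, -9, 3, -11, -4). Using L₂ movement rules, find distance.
37.1349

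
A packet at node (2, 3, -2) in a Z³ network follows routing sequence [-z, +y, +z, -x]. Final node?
(1, 4, -2)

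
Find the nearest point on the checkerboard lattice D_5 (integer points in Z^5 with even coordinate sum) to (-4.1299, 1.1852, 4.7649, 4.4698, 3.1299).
(-4, 1, 5, 5, 3)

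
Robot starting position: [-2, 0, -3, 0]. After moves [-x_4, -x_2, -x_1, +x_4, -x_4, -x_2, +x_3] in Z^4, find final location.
(-3, -2, -2, -1)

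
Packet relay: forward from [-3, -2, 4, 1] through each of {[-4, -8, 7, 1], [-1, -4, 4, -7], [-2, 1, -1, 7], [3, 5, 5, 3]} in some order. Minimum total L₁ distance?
71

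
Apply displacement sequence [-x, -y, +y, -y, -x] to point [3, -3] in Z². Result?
(1, -4)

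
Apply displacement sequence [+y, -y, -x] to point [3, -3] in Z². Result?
(2, -3)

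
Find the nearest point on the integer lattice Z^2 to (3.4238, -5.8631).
(3, -6)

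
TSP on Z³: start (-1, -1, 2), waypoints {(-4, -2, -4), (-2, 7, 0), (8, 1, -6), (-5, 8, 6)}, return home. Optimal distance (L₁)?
76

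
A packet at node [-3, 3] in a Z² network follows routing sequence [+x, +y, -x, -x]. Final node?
(-4, 4)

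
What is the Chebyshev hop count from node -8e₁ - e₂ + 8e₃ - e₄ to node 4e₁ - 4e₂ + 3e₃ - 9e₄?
12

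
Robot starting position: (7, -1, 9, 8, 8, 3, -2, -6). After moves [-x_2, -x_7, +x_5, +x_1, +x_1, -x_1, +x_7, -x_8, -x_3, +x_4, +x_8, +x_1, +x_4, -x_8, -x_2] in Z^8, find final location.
(9, -3, 8, 10, 9, 3, -2, -7)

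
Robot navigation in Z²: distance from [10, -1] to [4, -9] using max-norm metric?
8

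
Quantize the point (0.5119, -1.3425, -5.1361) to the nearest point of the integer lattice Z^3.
(1, -1, -5)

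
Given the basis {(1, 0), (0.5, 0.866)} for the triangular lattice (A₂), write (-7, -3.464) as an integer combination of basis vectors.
-5b₁ - 4b₂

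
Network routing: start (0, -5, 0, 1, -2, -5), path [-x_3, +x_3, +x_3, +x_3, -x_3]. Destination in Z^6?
(0, -5, 1, 1, -2, -5)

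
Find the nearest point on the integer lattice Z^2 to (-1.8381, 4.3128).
(-2, 4)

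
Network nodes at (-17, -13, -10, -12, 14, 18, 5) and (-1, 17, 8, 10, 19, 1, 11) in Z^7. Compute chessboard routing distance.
30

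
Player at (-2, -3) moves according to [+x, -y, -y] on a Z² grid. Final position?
(-1, -5)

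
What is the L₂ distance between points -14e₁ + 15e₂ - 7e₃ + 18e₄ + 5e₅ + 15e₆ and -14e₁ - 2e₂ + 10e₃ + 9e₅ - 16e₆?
43.3474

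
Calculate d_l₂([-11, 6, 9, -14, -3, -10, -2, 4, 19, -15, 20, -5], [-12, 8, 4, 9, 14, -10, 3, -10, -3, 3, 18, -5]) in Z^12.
43.3705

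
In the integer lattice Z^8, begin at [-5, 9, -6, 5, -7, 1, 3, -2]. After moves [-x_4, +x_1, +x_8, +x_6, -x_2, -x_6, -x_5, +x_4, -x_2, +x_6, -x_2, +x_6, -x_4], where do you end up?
(-4, 6, -6, 4, -8, 3, 3, -1)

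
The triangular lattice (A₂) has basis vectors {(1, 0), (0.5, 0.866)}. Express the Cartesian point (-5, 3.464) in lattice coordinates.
-7b₁ + 4b₂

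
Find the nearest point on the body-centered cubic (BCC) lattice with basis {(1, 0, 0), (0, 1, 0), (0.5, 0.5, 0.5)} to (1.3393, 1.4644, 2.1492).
(1.5, 1.5, 2.5)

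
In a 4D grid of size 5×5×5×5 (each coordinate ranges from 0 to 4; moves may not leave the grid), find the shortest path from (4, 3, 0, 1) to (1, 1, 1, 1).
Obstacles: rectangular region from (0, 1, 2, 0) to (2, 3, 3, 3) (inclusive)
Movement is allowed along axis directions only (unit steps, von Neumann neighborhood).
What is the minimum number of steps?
6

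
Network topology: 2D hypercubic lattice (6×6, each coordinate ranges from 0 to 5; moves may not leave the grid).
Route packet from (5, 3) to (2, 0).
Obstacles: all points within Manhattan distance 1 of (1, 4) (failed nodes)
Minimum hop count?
6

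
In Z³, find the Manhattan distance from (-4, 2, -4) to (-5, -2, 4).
13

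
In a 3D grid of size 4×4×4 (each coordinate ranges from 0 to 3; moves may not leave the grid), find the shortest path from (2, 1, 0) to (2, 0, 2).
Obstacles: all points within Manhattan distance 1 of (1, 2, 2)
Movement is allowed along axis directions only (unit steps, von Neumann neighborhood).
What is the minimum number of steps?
3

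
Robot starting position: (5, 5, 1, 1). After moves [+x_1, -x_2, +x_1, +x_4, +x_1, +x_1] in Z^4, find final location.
(9, 4, 1, 2)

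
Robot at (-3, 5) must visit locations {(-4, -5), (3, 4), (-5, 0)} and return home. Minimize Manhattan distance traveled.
36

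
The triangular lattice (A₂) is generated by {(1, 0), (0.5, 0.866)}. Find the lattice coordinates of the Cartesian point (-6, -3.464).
-4b₁ - 4b₂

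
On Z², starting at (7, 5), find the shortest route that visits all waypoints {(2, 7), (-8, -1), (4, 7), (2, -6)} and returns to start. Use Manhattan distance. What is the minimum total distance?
56
(one optimal route: (7, 5) → (-8, -1) → (2, -6) → (2, 7) → (4, 7) → (7, 5))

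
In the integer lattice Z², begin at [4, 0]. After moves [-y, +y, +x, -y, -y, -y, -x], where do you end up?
(4, -3)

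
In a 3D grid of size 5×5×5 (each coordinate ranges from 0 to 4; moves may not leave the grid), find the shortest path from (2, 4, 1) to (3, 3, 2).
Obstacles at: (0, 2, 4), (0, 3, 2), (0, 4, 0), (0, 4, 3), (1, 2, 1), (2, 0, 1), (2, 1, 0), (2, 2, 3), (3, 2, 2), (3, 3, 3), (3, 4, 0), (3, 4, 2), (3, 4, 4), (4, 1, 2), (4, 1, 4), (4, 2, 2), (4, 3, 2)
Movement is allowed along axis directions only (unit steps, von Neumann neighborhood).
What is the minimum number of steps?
3
(one shortest path: (2, 4, 1) → (3, 4, 1) → (3, 3, 1) → (3, 3, 2))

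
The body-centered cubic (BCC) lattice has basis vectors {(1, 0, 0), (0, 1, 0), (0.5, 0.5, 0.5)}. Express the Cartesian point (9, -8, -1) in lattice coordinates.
10b₁ - 7b₂ - 2b₃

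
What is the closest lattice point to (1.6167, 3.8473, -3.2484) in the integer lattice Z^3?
(2, 4, -3)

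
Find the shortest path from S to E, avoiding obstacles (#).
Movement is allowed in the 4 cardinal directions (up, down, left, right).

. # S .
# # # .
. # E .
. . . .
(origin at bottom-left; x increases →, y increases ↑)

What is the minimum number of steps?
4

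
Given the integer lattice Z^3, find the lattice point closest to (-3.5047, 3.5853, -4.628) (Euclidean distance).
(-4, 4, -5)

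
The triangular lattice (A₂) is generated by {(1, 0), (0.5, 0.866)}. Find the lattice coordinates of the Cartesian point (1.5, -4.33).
4b₁ - 5b₂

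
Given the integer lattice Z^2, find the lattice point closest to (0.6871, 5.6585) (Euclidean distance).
(1, 6)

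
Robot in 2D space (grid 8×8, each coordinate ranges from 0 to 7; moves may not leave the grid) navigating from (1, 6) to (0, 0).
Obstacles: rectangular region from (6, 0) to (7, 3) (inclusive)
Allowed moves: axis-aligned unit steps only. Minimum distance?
7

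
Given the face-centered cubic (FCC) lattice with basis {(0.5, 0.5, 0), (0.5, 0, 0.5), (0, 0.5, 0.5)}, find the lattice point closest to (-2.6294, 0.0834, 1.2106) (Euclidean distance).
(-2.5, 0, 1.5)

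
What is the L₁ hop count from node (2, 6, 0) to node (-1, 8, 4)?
9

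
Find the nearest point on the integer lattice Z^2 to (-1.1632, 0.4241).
(-1, 0)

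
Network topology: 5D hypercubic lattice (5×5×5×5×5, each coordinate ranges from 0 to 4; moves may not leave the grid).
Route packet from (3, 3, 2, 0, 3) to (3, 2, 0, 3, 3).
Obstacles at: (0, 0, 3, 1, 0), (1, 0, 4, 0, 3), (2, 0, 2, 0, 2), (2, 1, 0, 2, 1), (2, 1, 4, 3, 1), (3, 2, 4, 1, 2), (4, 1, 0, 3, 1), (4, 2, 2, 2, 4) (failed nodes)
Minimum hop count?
6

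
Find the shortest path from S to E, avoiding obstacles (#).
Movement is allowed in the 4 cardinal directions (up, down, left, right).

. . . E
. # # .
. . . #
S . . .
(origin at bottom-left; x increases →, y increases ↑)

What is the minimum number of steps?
6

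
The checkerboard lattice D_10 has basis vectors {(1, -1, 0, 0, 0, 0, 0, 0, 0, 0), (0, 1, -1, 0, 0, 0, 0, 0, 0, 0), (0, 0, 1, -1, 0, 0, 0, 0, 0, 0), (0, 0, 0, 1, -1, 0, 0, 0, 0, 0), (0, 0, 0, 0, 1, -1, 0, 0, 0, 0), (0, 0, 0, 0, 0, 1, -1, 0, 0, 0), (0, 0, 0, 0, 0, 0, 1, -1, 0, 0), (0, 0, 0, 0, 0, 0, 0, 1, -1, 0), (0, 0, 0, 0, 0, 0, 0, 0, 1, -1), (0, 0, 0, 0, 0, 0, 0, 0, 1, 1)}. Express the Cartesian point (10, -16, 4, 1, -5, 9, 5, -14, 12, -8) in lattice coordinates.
10b₁ - 6b₂ - 2b₃ - b₄ - 6b₅ + 3b₆ + 8b₇ - 6b₈ + 7b₉ - b₁₀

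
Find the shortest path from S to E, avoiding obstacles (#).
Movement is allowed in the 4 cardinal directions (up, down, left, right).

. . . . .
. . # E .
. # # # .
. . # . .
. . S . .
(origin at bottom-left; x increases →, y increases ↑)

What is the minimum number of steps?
6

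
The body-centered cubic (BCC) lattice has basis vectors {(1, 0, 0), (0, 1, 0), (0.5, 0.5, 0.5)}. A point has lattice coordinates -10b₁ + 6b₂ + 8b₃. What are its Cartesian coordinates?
(-6, 10, 4)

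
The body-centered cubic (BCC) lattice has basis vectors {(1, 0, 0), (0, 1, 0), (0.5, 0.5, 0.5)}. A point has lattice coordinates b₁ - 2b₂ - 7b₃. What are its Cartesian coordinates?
(-2.5, -5.5, -3.5)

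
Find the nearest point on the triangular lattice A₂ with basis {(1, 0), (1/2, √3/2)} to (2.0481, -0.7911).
(2.5, -0.866)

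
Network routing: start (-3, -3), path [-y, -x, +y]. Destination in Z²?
(-4, -3)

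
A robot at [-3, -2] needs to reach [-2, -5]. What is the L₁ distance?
4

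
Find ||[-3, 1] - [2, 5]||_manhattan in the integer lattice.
9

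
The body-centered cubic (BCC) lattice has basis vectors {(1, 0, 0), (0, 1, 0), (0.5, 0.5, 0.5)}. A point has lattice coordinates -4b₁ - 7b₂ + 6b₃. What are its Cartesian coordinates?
(-1, -4, 3)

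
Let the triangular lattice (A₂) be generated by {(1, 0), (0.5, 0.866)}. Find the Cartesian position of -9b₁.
(-9, 0)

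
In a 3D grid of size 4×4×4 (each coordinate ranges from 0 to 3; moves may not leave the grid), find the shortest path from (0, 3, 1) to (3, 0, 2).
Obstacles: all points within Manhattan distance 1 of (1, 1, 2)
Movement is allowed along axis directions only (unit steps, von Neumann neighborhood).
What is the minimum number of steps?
7
(one shortest path: (0, 3, 1) → (1, 3, 1) → (2, 3, 1) → (3, 3, 1) → (3, 2, 1) → (3, 1, 1) → (3, 0, 1) → (3, 0, 2))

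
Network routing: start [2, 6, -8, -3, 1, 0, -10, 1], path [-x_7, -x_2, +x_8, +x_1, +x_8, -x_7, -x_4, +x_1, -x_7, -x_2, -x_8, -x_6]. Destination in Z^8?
(4, 4, -8, -4, 1, -1, -13, 2)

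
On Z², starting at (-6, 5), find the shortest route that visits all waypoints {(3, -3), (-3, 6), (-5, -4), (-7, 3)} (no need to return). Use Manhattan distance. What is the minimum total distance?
29
(one optimal route: (-6, 5) → (-3, 6) → (-7, 3) → (-5, -4) → (3, -3))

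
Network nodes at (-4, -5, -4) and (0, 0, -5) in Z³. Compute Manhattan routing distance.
10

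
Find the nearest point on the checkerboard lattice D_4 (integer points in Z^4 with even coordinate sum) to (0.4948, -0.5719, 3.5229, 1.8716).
(1, -1, 4, 2)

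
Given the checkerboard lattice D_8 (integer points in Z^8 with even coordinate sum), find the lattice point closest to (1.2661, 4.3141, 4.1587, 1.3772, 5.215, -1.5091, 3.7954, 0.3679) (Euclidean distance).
(1, 4, 4, 1, 5, -1, 4, 0)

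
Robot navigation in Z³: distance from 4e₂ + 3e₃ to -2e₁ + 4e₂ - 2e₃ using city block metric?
7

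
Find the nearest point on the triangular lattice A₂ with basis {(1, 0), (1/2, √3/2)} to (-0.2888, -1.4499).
(0, -1.732)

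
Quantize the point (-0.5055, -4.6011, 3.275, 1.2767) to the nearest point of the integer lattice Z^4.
(-1, -5, 3, 1)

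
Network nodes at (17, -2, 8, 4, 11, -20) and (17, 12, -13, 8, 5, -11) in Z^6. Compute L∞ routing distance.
21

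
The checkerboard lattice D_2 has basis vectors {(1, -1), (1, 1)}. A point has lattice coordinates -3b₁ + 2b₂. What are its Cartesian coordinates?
(-1, 5)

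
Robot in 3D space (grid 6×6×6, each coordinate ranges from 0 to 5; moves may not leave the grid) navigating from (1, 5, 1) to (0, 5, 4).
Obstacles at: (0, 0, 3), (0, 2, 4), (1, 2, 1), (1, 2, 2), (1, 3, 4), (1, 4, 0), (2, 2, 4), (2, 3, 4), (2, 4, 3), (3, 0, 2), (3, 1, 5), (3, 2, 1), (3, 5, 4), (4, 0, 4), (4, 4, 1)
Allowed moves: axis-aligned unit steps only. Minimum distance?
4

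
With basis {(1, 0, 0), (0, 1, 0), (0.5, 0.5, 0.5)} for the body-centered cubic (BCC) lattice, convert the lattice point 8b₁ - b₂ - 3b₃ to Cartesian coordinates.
(6.5, -2.5, -1.5)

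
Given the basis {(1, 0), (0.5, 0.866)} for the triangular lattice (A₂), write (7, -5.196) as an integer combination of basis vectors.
10b₁ - 6b₂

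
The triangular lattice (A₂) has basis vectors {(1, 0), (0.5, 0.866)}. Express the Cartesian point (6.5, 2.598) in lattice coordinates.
5b₁ + 3b₂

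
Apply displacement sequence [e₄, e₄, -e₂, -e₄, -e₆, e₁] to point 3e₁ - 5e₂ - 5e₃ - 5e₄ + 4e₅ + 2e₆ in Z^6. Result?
(4, -6, -5, -4, 4, 1)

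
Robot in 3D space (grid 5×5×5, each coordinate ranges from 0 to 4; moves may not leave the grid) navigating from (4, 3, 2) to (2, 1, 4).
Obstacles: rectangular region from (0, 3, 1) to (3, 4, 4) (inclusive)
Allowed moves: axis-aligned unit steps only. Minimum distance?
6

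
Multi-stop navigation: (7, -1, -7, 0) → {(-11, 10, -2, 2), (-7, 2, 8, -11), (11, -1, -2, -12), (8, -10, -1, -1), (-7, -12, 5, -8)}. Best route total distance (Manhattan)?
130
(one optimal route: (7, -1, -7, 0) → (11, -1, -2, -12) → (8, -10, -1, -1) → (-7, -12, 5, -8) → (-7, 2, 8, -11) → (-11, 10, -2, 2))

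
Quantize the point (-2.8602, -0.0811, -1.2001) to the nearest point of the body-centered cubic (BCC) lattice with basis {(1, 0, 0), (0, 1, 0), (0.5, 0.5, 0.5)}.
(-3, 0, -1)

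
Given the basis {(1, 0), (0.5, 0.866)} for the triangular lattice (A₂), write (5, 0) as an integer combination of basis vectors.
5b₁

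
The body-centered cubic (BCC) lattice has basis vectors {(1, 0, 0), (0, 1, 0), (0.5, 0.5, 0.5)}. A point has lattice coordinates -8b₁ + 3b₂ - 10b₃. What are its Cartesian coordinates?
(-13, -2, -5)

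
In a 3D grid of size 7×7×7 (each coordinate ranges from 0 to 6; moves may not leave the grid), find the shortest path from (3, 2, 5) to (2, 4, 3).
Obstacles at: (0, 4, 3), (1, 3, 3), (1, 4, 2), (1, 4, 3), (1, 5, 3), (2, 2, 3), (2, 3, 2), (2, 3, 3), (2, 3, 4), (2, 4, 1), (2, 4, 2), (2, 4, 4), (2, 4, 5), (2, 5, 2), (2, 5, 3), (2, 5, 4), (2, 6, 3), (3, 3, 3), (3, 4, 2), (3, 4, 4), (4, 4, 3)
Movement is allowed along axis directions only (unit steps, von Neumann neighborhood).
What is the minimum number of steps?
7
(one shortest path: (3, 2, 5) → (3, 3, 5) → (3, 4, 5) → (3, 5, 5) → (3, 5, 4) → (3, 5, 3) → (3, 4, 3) → (2, 4, 3))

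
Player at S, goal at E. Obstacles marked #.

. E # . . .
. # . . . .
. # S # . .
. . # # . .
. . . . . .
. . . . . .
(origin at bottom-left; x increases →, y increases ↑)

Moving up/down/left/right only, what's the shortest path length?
15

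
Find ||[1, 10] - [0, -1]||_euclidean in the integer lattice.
11.0454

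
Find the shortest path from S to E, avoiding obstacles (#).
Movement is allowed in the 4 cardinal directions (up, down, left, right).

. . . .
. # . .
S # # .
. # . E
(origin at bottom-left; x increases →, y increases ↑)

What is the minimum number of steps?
8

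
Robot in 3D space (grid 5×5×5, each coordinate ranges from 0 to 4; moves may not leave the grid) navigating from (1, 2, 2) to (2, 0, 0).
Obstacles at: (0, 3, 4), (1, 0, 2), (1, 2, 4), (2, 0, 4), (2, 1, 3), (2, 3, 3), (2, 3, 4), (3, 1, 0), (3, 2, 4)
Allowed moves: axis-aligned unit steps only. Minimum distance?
5
(one shortest path: (1, 2, 2) → (2, 2, 2) → (2, 1, 2) → (2, 0, 2) → (2, 0, 1) → (2, 0, 0))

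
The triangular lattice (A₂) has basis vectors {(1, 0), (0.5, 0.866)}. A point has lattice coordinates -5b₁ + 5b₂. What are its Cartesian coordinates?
(-2.5, 4.33)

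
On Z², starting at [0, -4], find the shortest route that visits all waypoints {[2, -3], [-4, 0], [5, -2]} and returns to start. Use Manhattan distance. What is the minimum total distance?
26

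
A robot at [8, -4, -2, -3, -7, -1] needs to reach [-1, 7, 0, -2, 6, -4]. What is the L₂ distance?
19.6214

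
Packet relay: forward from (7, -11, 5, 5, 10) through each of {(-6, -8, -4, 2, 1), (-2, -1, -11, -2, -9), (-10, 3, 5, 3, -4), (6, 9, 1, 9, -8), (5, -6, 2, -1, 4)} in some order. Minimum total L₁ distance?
153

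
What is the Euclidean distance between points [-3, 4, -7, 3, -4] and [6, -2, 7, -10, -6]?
22.0454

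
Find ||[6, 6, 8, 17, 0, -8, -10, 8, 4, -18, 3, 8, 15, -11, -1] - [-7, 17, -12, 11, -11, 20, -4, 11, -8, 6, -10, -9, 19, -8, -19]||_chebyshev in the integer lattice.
28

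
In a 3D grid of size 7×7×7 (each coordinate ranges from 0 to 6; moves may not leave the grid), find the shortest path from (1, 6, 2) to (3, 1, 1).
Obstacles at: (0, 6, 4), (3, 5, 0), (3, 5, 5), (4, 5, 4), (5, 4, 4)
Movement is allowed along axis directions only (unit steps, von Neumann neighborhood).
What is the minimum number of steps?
8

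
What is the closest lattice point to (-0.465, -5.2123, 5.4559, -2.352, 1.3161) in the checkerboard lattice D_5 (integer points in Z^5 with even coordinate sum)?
(-1, -5, 5, -2, 1)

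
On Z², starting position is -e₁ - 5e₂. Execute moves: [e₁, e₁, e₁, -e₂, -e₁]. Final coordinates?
(1, -6)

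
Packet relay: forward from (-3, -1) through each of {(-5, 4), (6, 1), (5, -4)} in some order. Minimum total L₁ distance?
27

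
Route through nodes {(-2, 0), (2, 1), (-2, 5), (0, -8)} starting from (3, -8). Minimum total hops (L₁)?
24
(one optimal route: (3, -8) → (0, -8) → (2, 1) → (-2, 0) → (-2, 5))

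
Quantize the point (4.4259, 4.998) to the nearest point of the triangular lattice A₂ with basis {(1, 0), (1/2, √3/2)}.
(4, 5.196)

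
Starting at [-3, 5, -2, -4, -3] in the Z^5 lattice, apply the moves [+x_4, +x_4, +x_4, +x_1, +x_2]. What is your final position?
(-2, 6, -2, -1, -3)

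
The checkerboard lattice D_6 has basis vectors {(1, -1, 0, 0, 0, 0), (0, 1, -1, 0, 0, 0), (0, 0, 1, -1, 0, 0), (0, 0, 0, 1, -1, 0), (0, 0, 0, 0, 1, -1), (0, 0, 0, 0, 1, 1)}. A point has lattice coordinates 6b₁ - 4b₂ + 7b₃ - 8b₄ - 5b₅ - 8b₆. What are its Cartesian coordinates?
(6, -10, 11, -15, -5, -3)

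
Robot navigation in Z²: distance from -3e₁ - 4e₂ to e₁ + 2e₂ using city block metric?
10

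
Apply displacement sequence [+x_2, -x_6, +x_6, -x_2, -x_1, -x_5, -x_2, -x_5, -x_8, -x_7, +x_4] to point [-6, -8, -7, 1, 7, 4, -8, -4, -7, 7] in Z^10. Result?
(-7, -9, -7, 2, 5, 4, -9, -5, -7, 7)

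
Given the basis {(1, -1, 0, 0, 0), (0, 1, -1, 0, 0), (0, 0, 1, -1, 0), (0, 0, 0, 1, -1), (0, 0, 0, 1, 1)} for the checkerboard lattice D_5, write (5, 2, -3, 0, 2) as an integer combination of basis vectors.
5b₁ + 7b₂ + 4b₃ + b₄ + 3b₅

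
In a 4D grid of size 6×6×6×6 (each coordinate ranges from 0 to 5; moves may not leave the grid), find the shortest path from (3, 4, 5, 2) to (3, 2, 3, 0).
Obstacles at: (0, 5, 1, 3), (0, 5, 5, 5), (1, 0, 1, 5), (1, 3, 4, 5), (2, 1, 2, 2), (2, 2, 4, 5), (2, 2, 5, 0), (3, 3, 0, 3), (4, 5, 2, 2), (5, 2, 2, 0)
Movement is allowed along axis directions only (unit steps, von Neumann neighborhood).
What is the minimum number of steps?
6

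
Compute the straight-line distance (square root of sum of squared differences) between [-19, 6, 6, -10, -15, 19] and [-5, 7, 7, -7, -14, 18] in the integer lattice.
14.4568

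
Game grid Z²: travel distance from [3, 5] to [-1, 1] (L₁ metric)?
8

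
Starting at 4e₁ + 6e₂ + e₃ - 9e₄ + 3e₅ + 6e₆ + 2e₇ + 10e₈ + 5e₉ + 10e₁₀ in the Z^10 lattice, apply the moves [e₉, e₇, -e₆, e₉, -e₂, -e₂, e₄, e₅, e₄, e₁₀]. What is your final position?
(4, 4, 1, -7, 4, 5, 3, 10, 7, 11)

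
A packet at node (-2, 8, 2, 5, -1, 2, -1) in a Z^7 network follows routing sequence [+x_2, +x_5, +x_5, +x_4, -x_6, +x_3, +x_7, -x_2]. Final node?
(-2, 8, 3, 6, 1, 1, 0)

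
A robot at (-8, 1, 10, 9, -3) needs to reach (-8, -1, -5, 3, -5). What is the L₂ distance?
16.4012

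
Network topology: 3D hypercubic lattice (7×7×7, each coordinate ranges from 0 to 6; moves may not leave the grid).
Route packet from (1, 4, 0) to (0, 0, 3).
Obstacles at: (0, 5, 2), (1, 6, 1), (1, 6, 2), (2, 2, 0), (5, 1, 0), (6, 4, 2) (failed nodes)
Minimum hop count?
8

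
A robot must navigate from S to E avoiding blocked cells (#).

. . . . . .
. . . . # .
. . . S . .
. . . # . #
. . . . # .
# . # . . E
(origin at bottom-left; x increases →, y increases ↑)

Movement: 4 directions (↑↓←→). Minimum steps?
7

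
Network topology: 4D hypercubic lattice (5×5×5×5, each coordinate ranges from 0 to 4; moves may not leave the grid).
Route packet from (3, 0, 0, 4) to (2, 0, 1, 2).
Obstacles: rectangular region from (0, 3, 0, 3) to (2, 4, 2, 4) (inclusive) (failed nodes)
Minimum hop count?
4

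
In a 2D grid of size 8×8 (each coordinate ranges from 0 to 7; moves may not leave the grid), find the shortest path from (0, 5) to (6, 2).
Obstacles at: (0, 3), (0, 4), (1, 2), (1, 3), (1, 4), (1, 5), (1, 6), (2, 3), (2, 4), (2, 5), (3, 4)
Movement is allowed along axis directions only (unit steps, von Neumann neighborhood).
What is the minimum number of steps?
13
(one shortest path: (0, 5) → (0, 6) → (0, 7) → (1, 7) → (2, 7) → (3, 7) → (4, 7) → (5, 7) → (6, 7) → (6, 6) → (6, 5) → (6, 4) → (6, 3) → (6, 2))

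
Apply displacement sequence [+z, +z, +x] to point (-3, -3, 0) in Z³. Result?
(-2, -3, 2)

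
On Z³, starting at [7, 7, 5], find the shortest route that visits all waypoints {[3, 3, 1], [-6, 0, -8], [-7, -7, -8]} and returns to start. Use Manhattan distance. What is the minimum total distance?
82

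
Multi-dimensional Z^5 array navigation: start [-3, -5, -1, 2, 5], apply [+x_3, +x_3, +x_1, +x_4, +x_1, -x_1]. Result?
(-2, -5, 1, 3, 5)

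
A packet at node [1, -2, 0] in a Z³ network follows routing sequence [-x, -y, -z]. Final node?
(0, -3, -1)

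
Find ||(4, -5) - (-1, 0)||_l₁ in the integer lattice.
10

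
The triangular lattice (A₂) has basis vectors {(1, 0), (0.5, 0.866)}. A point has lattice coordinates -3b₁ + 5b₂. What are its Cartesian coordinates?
(-0.5, 4.33)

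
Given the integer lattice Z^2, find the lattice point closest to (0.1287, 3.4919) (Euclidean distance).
(0, 3)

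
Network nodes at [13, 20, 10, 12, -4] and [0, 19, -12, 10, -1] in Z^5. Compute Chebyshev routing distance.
22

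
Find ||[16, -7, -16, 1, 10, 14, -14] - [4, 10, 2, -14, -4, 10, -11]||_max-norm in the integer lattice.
18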